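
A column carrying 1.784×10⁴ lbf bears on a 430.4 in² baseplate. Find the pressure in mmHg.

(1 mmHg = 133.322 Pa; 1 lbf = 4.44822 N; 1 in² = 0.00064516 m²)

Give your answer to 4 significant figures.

1.784×10⁴ lbf × 4.44822 = 79356.2 N
430.4 in² × 0.00064516 = 0.277677 m²
P = F / A = 79356.2 N / 0.277677 m² = 285786 Pa
285786 Pa ÷ (133.322 Pa/mmHg) = 2143.58 mmHg

2144 mmHg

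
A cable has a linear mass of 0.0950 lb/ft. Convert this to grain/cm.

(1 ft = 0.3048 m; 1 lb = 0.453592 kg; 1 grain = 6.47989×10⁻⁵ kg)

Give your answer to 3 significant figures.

0.0950 lb/ft × 0.453592 kg/lb ÷ 0.3048 m/ft = 0.141375 kg/m
0.141375 kg/m ÷ 6.47989×10⁻⁵ kg/grain × 0.01 m/cm = 21.8175 grain/cm

21.8 grain/cm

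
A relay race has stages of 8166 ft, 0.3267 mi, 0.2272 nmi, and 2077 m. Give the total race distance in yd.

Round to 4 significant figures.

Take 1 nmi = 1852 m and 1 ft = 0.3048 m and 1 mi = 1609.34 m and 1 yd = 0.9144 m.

8166 ft × 0.3048 = 2489 m
0.3267 mi × 1609.34 = 525.771 m
0.2272 nmi × 1852 = 420.774 m
2077 m (already m)
Total: 2489 + 525.771 + 420.774 + 2077 = 5512.54 m
In yd: 5512.54 / 0.9144 = 6028.59 yd

6029 yd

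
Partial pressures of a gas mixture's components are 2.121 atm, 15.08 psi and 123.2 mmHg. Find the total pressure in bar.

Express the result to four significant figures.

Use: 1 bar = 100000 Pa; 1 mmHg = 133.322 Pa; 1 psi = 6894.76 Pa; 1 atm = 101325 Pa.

3.353 bar

2.121 atm × 101325 → 214910 Pa
15.08 psi × 6894.76 → 103973 Pa
123.2 mmHg × 133.322 → 16425.3 Pa
Total: 214910 + 103973 + 16425.3 = 335308 Pa
In bar: 335308 / 100000 = 3.35308 bar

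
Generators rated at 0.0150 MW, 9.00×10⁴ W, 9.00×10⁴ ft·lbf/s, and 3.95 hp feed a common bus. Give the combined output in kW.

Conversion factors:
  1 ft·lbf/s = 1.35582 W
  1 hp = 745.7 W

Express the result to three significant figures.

0.0150 MW × 1000000 = 15000 W
9.00×10⁴ W (already W)
9.00×10⁴ ft·lbf/s × 1.35582 = 122024 W
3.95 hp × 745.7 = 2945.52 W
Sum: 15000 + 90000 + 122024 + 2945.52 = 229970 W
In kW: 229970 / 1000 = 229.97 kW

230 kW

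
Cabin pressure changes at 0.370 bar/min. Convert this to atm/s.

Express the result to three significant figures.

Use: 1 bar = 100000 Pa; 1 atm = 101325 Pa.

0.370 bar/min × 100000 Pa/bar ÷ 60 s/min = 616.667 Pa/s
616.667 Pa/s ÷ 101325 Pa/atm = 0.00608603 atm/s

0.00609 atm/s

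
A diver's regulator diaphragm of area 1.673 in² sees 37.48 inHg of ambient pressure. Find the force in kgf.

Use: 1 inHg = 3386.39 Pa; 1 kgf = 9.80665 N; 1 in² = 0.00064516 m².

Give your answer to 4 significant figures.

13.97 kgf

37.48 inHg × 3386.39 → 126922 Pa
1.673 in² × 0.00064516 → 0.00107935 m²
F = P × A = 126922 Pa × 0.00107935 m² = 136.993 N
136.993 N ÷ (9.80665 N/kgf) = 13.9694 kgf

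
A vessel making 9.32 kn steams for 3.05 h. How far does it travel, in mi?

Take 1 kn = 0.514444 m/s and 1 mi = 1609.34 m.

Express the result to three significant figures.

32.7 mi

9.32 kn × 0.514444 = 4.79462 m/s
3.05 h × 3600 = 10980 s
d = v × t = 4.79462 m/s × 10980 s = 52644.9 m
52644.9 m ÷ (1609.34 m/mi) = 32.7121 mi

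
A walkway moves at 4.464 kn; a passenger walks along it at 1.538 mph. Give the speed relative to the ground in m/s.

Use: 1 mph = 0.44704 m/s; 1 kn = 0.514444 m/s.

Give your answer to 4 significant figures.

2.984 m/s

4.464 kn × 0.514444 = 2.29648 m/s
1.538 mph × 0.44704 = 0.687548 m/s
Combined: 2.29648 + 0.687548 = 2.98403 m/s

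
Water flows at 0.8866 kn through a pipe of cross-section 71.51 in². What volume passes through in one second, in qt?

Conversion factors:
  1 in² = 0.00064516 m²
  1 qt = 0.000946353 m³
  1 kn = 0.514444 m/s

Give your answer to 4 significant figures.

22.24 qt

0.8866 kn × 0.514444 = 0.456106 m/s
71.51 in² × 0.00064516 = 0.0461354 m²
V = v × A × t = 0.456106 m/s × 0.0461354 m² × 1 s = 0.0210426 m³
0.0210426 m³ ÷ (0.000946353 m³/qt) = 22.2355 qt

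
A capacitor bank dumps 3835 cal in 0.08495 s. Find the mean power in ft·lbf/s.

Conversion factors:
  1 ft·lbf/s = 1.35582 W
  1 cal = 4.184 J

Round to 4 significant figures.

3835 cal × 4.184 → 16045.6 J
P = E / t = 16045.6 J / 0.08495 s = 188883 W
188883 W ÷ (1.35582 W/ft·lbf/s) = 139313 ft·lbf/s

1.393×10⁵ ft·lbf/s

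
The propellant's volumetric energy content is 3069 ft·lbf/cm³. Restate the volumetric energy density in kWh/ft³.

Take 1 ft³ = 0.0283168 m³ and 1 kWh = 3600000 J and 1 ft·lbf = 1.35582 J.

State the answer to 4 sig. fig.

3069 ft·lbf/cm³ × 1.35582 J/ft·lbf ÷ 10⁻⁶ m³/cm³ = 4.16101×10⁹ J/m³
4.16101×10⁹ J/m³ ÷ 3600000 J/kWh × 0.0283168 m³/ft³ = 32.7296 kWh/ft³

32.73 kWh/ft³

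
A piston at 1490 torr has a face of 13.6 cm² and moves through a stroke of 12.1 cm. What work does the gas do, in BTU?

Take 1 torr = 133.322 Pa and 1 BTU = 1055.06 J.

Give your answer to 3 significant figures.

1490 torr → 198650 Pa
13.6 cm² → 0.00136 m²
F = P × A = 198650 × 0.00136 = 270.164 N
12.1 cm → 0.121 m
W = F × d = 270.164 × 0.121 = 32.6898 J
In BTU: 32.6898 / 1055.06 = 0.0309838 BTU

0.0310 BTU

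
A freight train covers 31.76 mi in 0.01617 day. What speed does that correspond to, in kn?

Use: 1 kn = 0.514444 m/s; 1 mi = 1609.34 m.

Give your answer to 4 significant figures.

31.76 mi × 1609.34 = 51112.6 m
0.01617 day × 86400 = 1397.09 s
v = d / t = 51112.6 m / 1397.09 s = 36.585 m/s
36.585 m/s ÷ (0.514444 m/s/kn) = 71.1156 kn

71.12 kn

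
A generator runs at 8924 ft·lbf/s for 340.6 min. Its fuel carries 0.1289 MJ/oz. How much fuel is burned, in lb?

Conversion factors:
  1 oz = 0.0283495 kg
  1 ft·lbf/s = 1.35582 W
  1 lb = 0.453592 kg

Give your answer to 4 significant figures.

119.9 lb

8924 ft·lbf/s → 12099.3 W
340.6 min → 20436 s
E = P × t = 12099.3 × 20436 = 2.47261×10⁸ J
0.1289 MJ/oz → 4.54682×10⁶ J/kg
m = E / e_s = 2.47261×10⁸ / 4.54682×10⁶ = 54.3811 kg
In lb: 54.3811 / 0.453592 = 119.89 lb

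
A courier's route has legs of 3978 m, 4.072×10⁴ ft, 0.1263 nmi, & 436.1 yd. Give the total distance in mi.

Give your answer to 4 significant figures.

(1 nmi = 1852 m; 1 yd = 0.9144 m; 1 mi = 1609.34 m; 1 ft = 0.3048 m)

10.58 mi

3978 m (already m)
4.072×10⁴ ft × 0.3048 → 12411.5 m
0.1263 nmi × 1852 → 233.908 m
436.1 yd × 0.9144 → 398.77 m
Combined: 3978 + 12411.5 + 233.908 + 398.77 = 17022.2 m
In mi: 17022.2 / 1609.34 = 10.5771 mi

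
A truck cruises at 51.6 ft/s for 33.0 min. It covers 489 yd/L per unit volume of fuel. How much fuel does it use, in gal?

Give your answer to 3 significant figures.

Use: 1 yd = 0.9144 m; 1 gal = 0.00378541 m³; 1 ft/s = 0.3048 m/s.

18.4 gal

51.6 ft/s → 15.7277 m/s
33.0 min → 1980 s
d = v × t = 15.7277 × 1980 = 31140.8 m
489 yd/L → 447142 m/m³
V = d / (distance per unit fuel) = 31140.8 / 447142 = 0.0696441 m³
In gal: 0.0696441 / 0.00378541 = 18.398 gal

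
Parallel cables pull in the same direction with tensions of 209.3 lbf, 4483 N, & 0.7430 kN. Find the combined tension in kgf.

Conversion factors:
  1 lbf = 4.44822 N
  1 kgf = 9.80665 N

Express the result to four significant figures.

209.3 lbf × 4.44822 = 931.012 N
4483 N (already N)
0.7430 kN × 1000 = 743 N
Total: 931.012 + 4483 + 743 = 6157.01 N
In kgf: 6157.01 / 9.80665 = 627.84 kgf

627.8 kgf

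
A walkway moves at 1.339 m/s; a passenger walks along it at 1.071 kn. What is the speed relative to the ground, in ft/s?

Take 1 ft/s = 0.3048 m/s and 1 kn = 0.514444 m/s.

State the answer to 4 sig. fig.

6.201 ft/s

1.339 m/s (already m/s)
1.071 kn × 0.514444 → 0.55097 m/s
Combined: 1.339 + 0.55097 = 1.88997 m/s
In ft/s: 1.88997 / 0.3048 = 6.20069 ft/s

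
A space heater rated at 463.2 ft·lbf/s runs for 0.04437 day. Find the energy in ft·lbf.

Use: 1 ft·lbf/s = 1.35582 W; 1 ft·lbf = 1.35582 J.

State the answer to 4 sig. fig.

1.776×10⁶ ft·lbf

463.2 ft·lbf/s × 1.35582 → 628.016 W
0.04437 day × 86400 → 3833.57 s
E = P × t = 628.016 W × 3833.57 s = 2.40754×10⁶ J
2.40754×10⁶ J ÷ (1.35582 J/ft·lbf) = 1.77571×10⁶ ft·lbf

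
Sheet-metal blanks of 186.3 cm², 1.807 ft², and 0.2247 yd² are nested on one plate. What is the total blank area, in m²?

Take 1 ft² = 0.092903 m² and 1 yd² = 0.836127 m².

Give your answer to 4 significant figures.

186.3 cm² × 0.0001 = 0.01863 m²
1.807 ft² × 0.092903 = 0.167876 m²
0.2247 yd² × 0.836127 = 0.187878 m²
Sum: 0.01863 + 0.167876 + 0.187878 = 0.374384 m²

0.3744 m²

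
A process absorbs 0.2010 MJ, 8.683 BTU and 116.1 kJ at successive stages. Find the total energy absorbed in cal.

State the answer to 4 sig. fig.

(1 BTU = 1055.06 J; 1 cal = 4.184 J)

0.2010 MJ × 1000000 → 201000 J
8.683 BTU × 1055.06 → 9161.09 J
116.1 kJ × 1000 → 116100 J
Combined: 201000 + 9161.09 + 116100 = 326261 J
In cal: 326261 / 4.184 = 77978.3 cal

7.798×10⁴ cal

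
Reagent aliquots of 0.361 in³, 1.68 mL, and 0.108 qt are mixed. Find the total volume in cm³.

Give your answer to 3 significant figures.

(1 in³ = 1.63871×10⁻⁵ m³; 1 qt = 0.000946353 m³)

0.361 in³ × 1.63871×10⁻⁵ = 5.91574×10⁻⁶ m³
1.68 mL × 10⁻⁶ = 1.68×10⁻⁶ m³
0.108 qt × 0.000946353 = 1.02206×10⁻⁴ m³
Total: 5.91574×10⁻⁶ + 1.68×10⁻⁶ + 1.02206×10⁻⁴ = 1.09802×10⁻⁴ m³
In cm³: 1.09802×10⁻⁴ / 10⁻⁶ = 109.802 cm³

110 cm³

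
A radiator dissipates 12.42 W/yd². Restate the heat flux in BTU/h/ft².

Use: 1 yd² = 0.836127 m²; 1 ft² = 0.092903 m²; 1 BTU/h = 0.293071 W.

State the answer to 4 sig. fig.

12.42 W/yd² ÷ 0.836127 m²/yd² = 14.8542 W/m²
14.8542 W/m² ÷ 0.293071 W/BTU/h × 0.092903 m²/ft² = 4.70876 BTU/h/ft²

4.709 BTU/h/ft²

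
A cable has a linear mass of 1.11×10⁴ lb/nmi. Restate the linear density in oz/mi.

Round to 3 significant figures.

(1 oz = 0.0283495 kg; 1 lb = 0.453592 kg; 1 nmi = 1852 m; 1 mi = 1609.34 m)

1.11×10⁴ lb/nmi × 0.453592 kg/lb ÷ 1852 m/nmi = 2.71861 kg/m
2.71861 kg/m ÷ 0.0283495 kg/oz × 1609.34 m/mi = 154330 oz/mi

1.54×10⁵ oz/mi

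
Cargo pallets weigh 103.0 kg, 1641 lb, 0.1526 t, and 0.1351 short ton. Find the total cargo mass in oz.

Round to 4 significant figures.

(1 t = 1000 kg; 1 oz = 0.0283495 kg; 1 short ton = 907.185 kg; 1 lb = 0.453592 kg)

3.960×10⁴ oz

103.0 kg (already kg)
1641 lb × 0.453592 = 744.344 kg
0.1526 t × 1000 = 152.6 kg
0.1351 short ton × 907.185 = 122.561 kg
Combined: 103 + 744.344 + 152.6 + 122.561 = 1122.51 kg
In oz: 1122.51 / 0.0283495 = 39595.4 oz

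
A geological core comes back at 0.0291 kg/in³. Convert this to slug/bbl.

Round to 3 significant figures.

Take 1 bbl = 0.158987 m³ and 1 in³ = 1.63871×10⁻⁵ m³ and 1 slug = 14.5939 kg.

0.0291 kg/in³ ÷ 1.63871×10⁻⁵ m³/in³ = 1775.79 kg/m³
1775.79 kg/m³ ÷ 14.5939 kg/slug × 0.158987 m³/bbl = 19.3456 slug/bbl

19.3 slug/bbl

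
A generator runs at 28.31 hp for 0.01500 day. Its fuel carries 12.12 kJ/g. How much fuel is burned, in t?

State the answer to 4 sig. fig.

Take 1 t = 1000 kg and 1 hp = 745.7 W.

0.002257 t

28.31 hp → 21110.8 W
0.01500 day → 1296 s
E = P × t = 21110.8 × 1296 = 2.73596×10⁷ J
12.12 kJ/g → 1.212×10⁷ J/kg
m = E / e_s = 2.73596×10⁷ / 1.212×10⁷ = 2.25739 kg
In t: 2.25739 / 1000 = 0.00225739 t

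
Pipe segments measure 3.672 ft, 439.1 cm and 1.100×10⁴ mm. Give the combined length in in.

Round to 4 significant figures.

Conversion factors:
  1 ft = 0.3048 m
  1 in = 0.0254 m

3.672 ft × 0.3048 → 1.11923 m
439.1 cm × 0.01 → 4.391 m
1.100×10⁴ mm × 0.001 → 11 m
Combined: 1.11923 + 4.391 + 11 = 16.5102 m
In in: 16.5102 / 0.0254 = 650.008 in

650.0 in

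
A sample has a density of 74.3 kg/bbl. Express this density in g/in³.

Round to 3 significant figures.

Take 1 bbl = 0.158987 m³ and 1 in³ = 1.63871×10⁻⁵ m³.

7.66 g/in³

74.3 kg/bbl ÷ 0.158987 m³/bbl = 467.334 kg/m³
467.334 kg/m³ ÷ 0.001 kg/g × 1.63871×10⁻⁵ m³/in³ = 7.65825 g/in³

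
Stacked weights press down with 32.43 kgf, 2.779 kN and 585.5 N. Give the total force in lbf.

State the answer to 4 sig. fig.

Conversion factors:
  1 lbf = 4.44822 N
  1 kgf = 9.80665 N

32.43 kgf × 9.80665 → 318.03 N
2.779 kN × 1000 → 2779 N
585.5 N (already N)
Sum: 318.03 + 2779 + 585.5 = 3682.53 N
In lbf: 3682.53 / 4.44822 = 827.866 lbf

827.9 lbf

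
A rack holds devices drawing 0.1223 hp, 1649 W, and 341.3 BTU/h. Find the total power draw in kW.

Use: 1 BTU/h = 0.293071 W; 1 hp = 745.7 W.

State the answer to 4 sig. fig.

1.840 kW

0.1223 hp × 745.7 → 91.1991 W
1649 W (already W)
341.3 BTU/h × 0.293071 → 100.025 W
Sum: 91.1991 + 1649 + 100.025 = 1840.22 W
In kW: 1840.22 / 1000 = 1.84022 kW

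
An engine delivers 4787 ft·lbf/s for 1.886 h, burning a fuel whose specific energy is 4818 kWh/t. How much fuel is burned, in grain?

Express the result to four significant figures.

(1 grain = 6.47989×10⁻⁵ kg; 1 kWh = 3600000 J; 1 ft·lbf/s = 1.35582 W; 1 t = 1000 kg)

3.921×10⁴ grain

4787 ft·lbf/s → 6490.31 W
1.886 h → 6789.6 s
E = P × t = 6490.31 × 6789.6 = 4.40666×10⁷ J
4818 kWh/t → 1.73448×10⁷ J/kg
m = E / e_s = 4.40666×10⁷ / 1.73448×10⁷ = 2.54062 kg
In grain: 2.54062 / 6.47989×10⁻⁵ = 39207.8 grain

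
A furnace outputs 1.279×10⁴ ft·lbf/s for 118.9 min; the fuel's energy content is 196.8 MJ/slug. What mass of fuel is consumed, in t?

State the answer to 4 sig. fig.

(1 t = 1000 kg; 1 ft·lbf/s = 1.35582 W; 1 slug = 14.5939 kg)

1.279×10⁴ ft·lbf/s → 17340.9 W
118.9 min → 7134 s
E = P × t = 17340.9 × 7134 = 1.2371×10⁸ J
196.8 MJ/slug → 1.34851×10⁷ J/kg
m = E / e_s = 1.2371×10⁸ / 1.34851×10⁷ = 9.17383 kg
In t: 9.17383 / 1000 = 0.00917383 t

0.009174 t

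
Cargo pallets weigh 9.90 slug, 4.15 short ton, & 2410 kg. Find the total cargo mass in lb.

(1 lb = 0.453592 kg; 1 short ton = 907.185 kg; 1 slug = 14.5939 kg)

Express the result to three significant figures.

9.90 slug × 14.5939 → 144.48 kg
4.15 short ton × 907.185 → 3764.82 kg
2410 kg (already kg)
Combined: 144.48 + 3764.82 + 2410 = 6319.3 kg
In lb: 6319.3 / 0.453592 = 13931.7 lb

1.39×10⁴ lb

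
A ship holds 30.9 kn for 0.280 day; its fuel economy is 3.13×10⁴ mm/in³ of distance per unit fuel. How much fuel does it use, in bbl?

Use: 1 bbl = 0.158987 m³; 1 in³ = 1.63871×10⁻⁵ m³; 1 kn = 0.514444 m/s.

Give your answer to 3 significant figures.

1.27 bbl

30.9 kn → 15.8963 m/s
0.280 day → 24192 s
d = v × t = 15.8963 × 24192 = 384563 m
3.13×10⁴ mm/in³ → 1.91004×10⁶ m/m³
V = d / (distance per unit fuel) = 384563 / 1.91004×10⁶ = 0.201338 m³
In bbl: 0.201338 / 0.158987 = 1.26638 bbl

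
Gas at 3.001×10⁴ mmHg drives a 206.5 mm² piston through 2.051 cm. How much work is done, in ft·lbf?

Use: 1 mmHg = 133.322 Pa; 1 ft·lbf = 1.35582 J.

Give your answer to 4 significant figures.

12.50 ft·lbf

3.001×10⁴ mmHg → 4.00099×10⁶ Pa
206.5 mm² → 2.065×10⁻⁴ m²
F = P × A = 4.00099×10⁶ × 2.065×10⁻⁴ = 826.204 N
2.051 cm → 0.02051 m
W = F × d = 826.204 × 0.02051 = 16.9454 J
In ft·lbf: 16.9454 / 1.35582 = 12.4983 ft·lbf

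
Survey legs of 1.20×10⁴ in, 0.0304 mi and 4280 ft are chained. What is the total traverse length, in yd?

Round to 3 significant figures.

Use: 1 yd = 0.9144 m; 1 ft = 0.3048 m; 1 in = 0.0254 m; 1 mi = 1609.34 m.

1810 yd

1.20×10⁴ in × 0.0254 = 304.8 m
0.0304 mi × 1609.34 = 48.9239 m
4280 ft × 0.3048 = 1304.54 m
Total: 304.8 + 48.9239 + 1304.54 = 1658.26 m
In yd: 1658.26 / 0.9144 = 1813.5 yd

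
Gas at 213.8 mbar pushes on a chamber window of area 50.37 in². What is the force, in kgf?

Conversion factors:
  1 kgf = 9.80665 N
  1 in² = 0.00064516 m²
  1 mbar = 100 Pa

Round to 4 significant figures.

70.85 kgf

213.8 mbar × 100 → 21380 Pa
50.37 in² × 0.00064516 → 0.0324967 m²
F = P × A = 21380 Pa × 0.0324967 m² = 694.779 N
694.779 N ÷ (9.80665 N/kgf) = 70.8477 kgf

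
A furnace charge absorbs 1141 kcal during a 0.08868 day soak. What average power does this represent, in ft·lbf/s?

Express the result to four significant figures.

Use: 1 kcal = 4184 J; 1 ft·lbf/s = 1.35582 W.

1141 kcal × 4184 → 4.77394×10⁶ J
0.08868 day × 86400 → 7661.95 s
P = E / t = 4.77394×10⁶ J / 7661.95 s = 623.071 W
623.071 W ÷ (1.35582 W/ft·lbf/s) = 459.553 ft·lbf/s

459.6 ft·lbf/s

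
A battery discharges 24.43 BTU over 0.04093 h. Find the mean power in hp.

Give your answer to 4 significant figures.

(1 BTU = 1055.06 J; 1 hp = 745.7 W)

24.43 BTU × 1055.06 → 25775.1 J
0.04093 h × 3600 → 147.348 s
P = E / t = 25775.1 J / 147.348 s = 174.927 W
174.927 W ÷ (745.7 W/hp) = 0.234581 hp

0.2346 hp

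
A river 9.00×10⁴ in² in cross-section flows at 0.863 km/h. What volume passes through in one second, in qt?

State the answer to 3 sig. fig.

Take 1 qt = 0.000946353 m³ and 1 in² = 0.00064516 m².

1.47×10⁴ qt

0.863 km/h × (1/3.6) → 0.239722 m/s
9.00×10⁴ in² × 0.00064516 → 58.0644 m²
V = v × A × t = 0.239722 m/s × 58.0644 m² × 1 s = 13.9193 m³
13.9193 m³ ÷ (0.000946353 m³/qt) = 14708.4 qt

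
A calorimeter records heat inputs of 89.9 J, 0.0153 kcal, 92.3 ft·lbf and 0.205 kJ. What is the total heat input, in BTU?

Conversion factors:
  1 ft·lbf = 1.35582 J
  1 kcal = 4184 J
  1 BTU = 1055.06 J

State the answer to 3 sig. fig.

0.459 BTU

89.9 J (already J)
0.0153 kcal × 4184 = 64.0152 J
92.3 ft·lbf × 1.35582 = 125.142 J
0.205 kJ × 1000 = 205 J
Combined: 89.9 + 64.0152 + 125.142 + 205 = 484.057 J
In BTU: 484.057 / 1055.06 = 0.458796 BTU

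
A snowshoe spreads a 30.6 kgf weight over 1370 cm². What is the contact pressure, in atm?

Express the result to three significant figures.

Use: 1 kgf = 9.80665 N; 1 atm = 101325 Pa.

0.0216 atm

30.6 kgf × 9.80665 → 300.083 N
1370 cm² × 0.0001 → 0.137 m²
P = F / A = 300.083 N / 0.137 m² = 2190.39 Pa
2190.39 Pa ÷ (101325 Pa/atm) = 0.0216175 atm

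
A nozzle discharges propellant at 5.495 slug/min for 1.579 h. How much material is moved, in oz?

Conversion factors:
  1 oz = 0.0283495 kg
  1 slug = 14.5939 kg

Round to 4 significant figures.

2.680×10⁵ oz

5.495 slug/min → 1.33656 kg/s
1.579 h → 5684.4 s
m = ṁ × t = 1.33656 × 5684.4 = 7597.54 kg
In oz: 7597.54 / 0.0283495 = 267996 oz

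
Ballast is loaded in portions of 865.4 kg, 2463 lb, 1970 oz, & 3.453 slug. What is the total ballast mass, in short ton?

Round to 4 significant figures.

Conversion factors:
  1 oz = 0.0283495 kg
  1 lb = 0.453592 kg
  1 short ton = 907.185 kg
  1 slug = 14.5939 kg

2.303 short ton

865.4 kg (already kg)
2463 lb × 0.453592 → 1117.2 kg
1970 oz × 0.0283495 → 55.8485 kg
3.453 slug × 14.5939 → 50.3927 kg
Combined: 865.4 + 1117.2 + 55.8485 + 50.3927 = 2088.84 kg
In short ton: 2088.84 / 907.185 = 2.30255 short ton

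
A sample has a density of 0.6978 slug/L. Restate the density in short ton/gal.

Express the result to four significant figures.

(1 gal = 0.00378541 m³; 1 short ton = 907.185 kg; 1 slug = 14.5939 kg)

0.6978 slug/L × 14.5939 kg/slug ÷ 0.001 m³/L = 10183.6 kg/m³
10183.6 kg/m³ ÷ 907.185 kg/short ton × 0.00378541 m³/gal = 0.0424931 short ton/gal

0.04249 short ton/gal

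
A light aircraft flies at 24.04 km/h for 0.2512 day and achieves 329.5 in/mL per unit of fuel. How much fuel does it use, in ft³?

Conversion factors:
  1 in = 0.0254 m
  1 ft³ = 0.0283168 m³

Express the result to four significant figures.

24.04 km/h → 6.67778 m/s
0.2512 day → 21703.7 s
d = v × t = 6.67778 × 21703.7 = 144933 m
329.5 in/mL → 8.3693×10⁶ m/m³
V = d / (distance per unit fuel) = 144933 / 8.3693×10⁶ = 0.0173172 m³
In ft³: 0.0173172 / 0.0283168 = 0.611552 ft³

0.6116 ft³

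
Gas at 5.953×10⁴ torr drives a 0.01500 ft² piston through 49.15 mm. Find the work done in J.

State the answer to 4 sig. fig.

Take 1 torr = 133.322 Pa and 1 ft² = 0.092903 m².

543.6 J

5.953×10⁴ torr → 7.93666×10⁶ Pa
0.01500 ft² → 0.00139354 m²
F = P × A = 7.93666×10⁶ × 0.00139354 = 11060.1 N
49.15 mm → 0.04915 m
W = F × d = 11060.1 × 0.04915 = 543.604 J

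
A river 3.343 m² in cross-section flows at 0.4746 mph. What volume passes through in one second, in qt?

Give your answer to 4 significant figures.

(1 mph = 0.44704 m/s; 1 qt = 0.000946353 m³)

0.4746 mph × 0.44704 = 0.212165 m/s
V = v × A × t = 0.212165 m/s × 3.343 m² × 1 s = 0.709268 m³
0.709268 m³ ÷ (0.000946353 m³/qt) = 749.475 qt

749.5 qt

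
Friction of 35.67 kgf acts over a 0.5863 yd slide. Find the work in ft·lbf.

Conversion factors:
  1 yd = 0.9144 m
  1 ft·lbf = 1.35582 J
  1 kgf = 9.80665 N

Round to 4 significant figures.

138.3 ft·lbf

35.67 kgf × 9.80665 = 349.803 N
0.5863 yd × 0.9144 = 0.536113 m
W = F × d = 349.803 N × 0.536113 m = 187.534 J
187.534 J ÷ (1.35582 J/ft·lbf) = 138.318 ft·lbf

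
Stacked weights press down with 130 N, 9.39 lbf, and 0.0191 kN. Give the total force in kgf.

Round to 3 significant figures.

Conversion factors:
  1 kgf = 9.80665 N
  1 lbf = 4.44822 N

19.5 kgf

130 N (already N)
9.39 lbf × 4.44822 = 41.7688 N
0.0191 kN × 1000 = 19.1 N
Sum: 130 + 41.7688 + 19.1 = 190.869 N
In kgf: 190.869 / 9.80665 = 19.4632 kgf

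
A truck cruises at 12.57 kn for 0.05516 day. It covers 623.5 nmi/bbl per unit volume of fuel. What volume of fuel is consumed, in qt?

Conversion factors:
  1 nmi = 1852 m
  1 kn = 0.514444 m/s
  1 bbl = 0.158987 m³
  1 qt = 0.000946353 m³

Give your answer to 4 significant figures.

4.484 qt

12.57 kn → 6.46656 m/s
0.05516 day → 4765.82 s
d = v × t = 6.46656 × 4765.82 = 30818.5 m
623.5 nmi/bbl → 7.263×10⁶ m/m³
V = d / (distance per unit fuel) = 30818.5 / 7.263×10⁶ = 0.00424322 m³
In qt: 0.00424322 / 0.000946353 = 4.48376 qt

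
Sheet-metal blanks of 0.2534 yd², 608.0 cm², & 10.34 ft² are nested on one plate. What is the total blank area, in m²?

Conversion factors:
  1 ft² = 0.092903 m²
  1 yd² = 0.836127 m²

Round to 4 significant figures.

1.233 m²

0.2534 yd² × 0.836127 → 0.211875 m²
608.0 cm² × 0.0001 → 0.0608 m²
10.34 ft² × 0.092903 → 0.960617 m²
Sum: 0.211875 + 0.0608 + 0.960617 = 1.23329 m²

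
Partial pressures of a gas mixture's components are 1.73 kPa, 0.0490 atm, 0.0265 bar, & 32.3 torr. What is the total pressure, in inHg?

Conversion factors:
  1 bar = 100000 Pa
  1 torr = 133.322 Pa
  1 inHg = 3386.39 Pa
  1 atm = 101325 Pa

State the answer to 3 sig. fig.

4.03 inHg

1.73 kPa × 1000 → 1730 Pa
0.0490 atm × 101325 → 4964.92 Pa
0.0265 bar × 100000 → 2650 Pa
32.3 torr × 133.322 → 4306.3 Pa
Combined: 1730 + 4964.92 + 2650 + 4306.3 = 13651.2 Pa
In inHg: 13651.2 / 3386.39 = 4.0312 inHg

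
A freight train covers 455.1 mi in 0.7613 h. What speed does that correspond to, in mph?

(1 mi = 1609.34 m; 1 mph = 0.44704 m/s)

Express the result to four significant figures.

455.1 mi × 1609.34 → 732411 m
0.7613 h × 3600 → 2740.68 s
v = d / t = 732411 m / 2740.68 s = 267.237 m/s
267.237 m/s ÷ (0.44704 m/s/mph) = 597.792 mph

597.8 mph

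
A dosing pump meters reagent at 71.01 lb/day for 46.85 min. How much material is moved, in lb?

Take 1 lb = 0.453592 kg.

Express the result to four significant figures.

71.01 lb/day → 3.72796×10⁻⁴ kg/s
46.85 min → 2811 s
m = ṁ × t = 3.72796×10⁻⁴ × 2811 = 1.04793 kg
In lb: 1.04793 / 0.453592 = 2.31029 lb

2.310 lb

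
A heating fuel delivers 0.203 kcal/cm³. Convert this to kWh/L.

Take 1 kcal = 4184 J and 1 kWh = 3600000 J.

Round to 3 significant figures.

0.236 kWh/L

0.203 kcal/cm³ × 4184 J/kcal ÷ 10⁻⁶ m³/cm³ = 8.49352×10⁸ J/m³
8.49352×10⁸ J/m³ ÷ 3600000 J/kWh × 0.001 m³/L = 0.235931 kWh/L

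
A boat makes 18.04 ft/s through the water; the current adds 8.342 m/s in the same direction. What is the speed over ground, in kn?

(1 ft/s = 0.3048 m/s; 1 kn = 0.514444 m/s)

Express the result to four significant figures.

26.90 kn

18.04 ft/s × 0.3048 = 5.49859 m/s
8.342 m/s (already m/s)
Total: 5.49859 + 8.342 = 13.8406 m/s
In kn: 13.8406 / 0.514444 = 26.904 kn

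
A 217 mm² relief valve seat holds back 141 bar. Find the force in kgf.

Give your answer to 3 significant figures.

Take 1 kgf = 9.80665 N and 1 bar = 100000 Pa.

141 bar × 100000 → 1.41×10⁷ Pa
217 mm² × 10⁻⁶ → 2.17×10⁻⁴ m²
F = P × A = 1.41×10⁷ Pa × 2.17×10⁻⁴ m² = 3059.7 N
3059.7 N ÷ (9.80665 N/kgf) = 312.003 kgf

312 kgf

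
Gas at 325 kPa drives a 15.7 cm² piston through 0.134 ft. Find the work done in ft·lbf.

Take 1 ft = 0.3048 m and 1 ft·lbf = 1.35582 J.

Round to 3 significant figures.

15.4 ft·lbf

325 kPa → 325000 Pa
15.7 cm² → 0.00157 m²
F = P × A = 325000 × 0.00157 = 510.25 N
0.134 ft → 0.0408432 m
W = F × d = 510.25 × 0.0408432 = 20.8402 J
In ft·lbf: 20.8402 / 1.35582 = 15.3709 ft·lbf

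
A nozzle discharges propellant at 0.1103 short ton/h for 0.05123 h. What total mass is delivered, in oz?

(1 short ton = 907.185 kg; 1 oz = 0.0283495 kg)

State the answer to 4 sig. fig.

180.8 oz

0.1103 short ton/h → 0.0277951 kg/s
0.05123 h → 184.428 s
m = ṁ × t = 0.0277951 × 184.428 = 5.12619 kg
In oz: 5.12619 / 0.0283495 = 180.821 oz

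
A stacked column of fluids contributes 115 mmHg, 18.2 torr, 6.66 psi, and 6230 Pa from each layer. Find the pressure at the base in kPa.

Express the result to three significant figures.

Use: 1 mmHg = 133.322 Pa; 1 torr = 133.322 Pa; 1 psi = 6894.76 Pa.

115 mmHg × 133.322 = 15332 Pa
18.2 torr × 133.322 = 2426.46 Pa
6.66 psi × 6894.76 = 45919.1 Pa
6230 Pa (already Pa)
Total: 15332 + 2426.46 + 45919.1 + 6230 = 69907.6 Pa
In kPa: 69907.6 / 1000 = 69.9076 kPa

69.9 kPa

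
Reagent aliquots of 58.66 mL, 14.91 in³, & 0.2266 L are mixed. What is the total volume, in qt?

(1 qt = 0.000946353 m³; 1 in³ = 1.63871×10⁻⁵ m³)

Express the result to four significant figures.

0.5596 qt

58.66 mL × 10⁻⁶ = 5.866×10⁻⁵ m³
14.91 in³ × 1.63871×10⁻⁵ = 2.44332×10⁻⁴ m³
0.2266 L × 0.001 = 2.266×10⁻⁴ m³
Sum: 5.866×10⁻⁵ + 2.44332×10⁻⁴ + 2.266×10⁻⁴ = 5.29592×10⁻⁴ m³
In qt: 5.29592×10⁻⁴ / 0.000946353 = 0.559614 qt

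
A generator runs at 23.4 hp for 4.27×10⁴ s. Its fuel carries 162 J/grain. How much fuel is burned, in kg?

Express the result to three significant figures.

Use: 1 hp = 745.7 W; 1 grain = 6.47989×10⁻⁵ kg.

298 kg

23.4 hp → 17449.4 W
E = P × t = 17449.4 × 42700 = 7.45089×10⁸ J
162 J/grain → 2.50004×10⁶ J/kg
m = E / e_s = 7.45089×10⁸ / 2.50004×10⁶ = 298.031 kg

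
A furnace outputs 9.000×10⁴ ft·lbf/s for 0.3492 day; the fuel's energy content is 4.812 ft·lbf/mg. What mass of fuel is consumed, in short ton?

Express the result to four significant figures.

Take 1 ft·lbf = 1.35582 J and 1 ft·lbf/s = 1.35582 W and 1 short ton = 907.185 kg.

9.000×10⁴ ft·lbf/s → 122024 W
0.3492 day → 30170.9 s
E = P × t = 122024 × 30170.9 = 3.68157×10⁹ J
4.812 ft·lbf/mg → 6.52421×10⁶ J/kg
m = E / e_s = 3.68157×10⁹ / 6.52421×10⁶ = 564.294 kg
In short ton: 564.294 / 907.185 = 0.622027 short ton

0.6220 short ton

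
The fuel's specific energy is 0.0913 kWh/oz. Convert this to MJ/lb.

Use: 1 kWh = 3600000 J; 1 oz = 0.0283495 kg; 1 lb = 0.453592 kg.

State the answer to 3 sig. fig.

0.0913 kWh/oz × 3600000 J/kWh ÷ 0.0283495 kg/oz = 1.15939×10⁷ J/kg
1.15939×10⁷ J/kg ÷ 1000000 J/MJ × 0.453592 kg/lb = 5.2589 MJ/lb

5.26 MJ/lb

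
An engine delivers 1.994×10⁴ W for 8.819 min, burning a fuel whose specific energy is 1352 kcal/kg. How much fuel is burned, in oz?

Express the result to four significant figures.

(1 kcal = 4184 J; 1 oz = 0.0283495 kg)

8.819 min → 529.14 s
E = P × t = 19940 × 529.14 = 1.05511×10⁷ J
1352 kcal/kg → 5.65677×10⁶ J/kg
m = E / e_s = 1.05511×10⁷ / 5.65677×10⁶ = 1.86522 kg
In oz: 1.86522 / 0.0283495 = 65.7938 oz

65.79 oz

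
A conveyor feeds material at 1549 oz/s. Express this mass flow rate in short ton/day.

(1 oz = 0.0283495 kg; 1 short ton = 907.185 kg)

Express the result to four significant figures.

4182 short ton/day

1549 oz/s × 0.0283495 kg/oz = 43.9134 kg/s
43.9134 kg/s ÷ 907.185 kg/short ton × 86400 s/day = 4182.3 short ton/day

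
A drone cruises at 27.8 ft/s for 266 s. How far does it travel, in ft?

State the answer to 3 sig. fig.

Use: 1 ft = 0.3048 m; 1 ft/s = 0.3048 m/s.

27.8 ft/s × 0.3048 → 8.47344 m/s
d = v × t = 8.47344 m/s × 266 s = 2253.94 m
2253.94 m ÷ (0.3048 m/ft) = 7394.82 ft

7390 ft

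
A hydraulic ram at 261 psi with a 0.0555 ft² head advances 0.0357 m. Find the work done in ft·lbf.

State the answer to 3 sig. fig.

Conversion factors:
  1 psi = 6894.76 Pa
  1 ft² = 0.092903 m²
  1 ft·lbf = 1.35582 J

244 ft·lbf

261 psi → 1.79953×10⁶ Pa
0.0555 ft² → 0.00515612 m²
F = P × A = 1.79953×10⁶ × 0.00515612 = 9278.59 N
W = F × d = 9278.59 × 0.0357 = 331.246 J
In ft·lbf: 331.246 / 1.35582 = 244.314 ft·lbf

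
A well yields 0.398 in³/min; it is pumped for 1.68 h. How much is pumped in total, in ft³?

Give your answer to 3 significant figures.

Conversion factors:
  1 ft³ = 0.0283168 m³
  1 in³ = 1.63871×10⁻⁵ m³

0.398 in³/min → 1.08701×10⁻⁷ m³/s
1.68 h → 6048 s
V = Q × t = 1.08701×10⁻⁷ × 6048 = 6.57424×10⁻⁴ m³
In ft³: 6.57424×10⁻⁴ / 0.0283168 = 0.0232167 ft³

0.0232 ft³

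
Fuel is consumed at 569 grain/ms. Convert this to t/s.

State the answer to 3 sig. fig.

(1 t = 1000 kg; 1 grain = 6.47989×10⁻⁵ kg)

569 grain/ms × 6.47989×10⁻⁵ kg/grain ÷ 0.001 s/ms = 36.8706 kg/s
36.8706 kg/s ÷ 1000 kg/t = 0.0368706 t/s

0.0369 t/s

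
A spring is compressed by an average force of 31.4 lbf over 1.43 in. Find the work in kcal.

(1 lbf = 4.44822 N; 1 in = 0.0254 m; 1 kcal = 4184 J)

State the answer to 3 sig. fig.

31.4 lbf × 4.44822 → 139.674 N
1.43 in × 0.0254 → 0.036322 m
W = F × d = 139.674 N × 0.036322 m = 5.07324 J
5.07324 J ÷ (4184 J/kcal) = 0.00121253 kcal

0.00121 kcal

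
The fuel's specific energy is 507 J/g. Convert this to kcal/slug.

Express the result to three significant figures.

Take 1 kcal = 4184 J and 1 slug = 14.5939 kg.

1770 kcal/slug

507 J/g ÷ 0.001 kg/g = 507000 J/kg
507000 J/kg ÷ 4184 J/kcal × 14.5939 kg/slug = 1768.43 kcal/slug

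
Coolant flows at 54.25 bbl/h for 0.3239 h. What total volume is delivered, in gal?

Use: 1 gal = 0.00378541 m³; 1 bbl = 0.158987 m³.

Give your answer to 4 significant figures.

738.0 gal

54.25 bbl/h → 0.00239585 m³/s
0.3239 h → 1166.04 s
V = Q × t = 0.00239585 × 1166.04 = 2.79366 m³
In gal: 2.79366 / 0.00378541 = 738.007 gal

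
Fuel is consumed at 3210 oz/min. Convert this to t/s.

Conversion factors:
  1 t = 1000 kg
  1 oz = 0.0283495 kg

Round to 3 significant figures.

0.00152 t/s

3210 oz/min × 0.0283495 kg/oz ÷ 60 s/min = 1.5167 kg/s
1.5167 kg/s ÷ 1000 kg/t = 0.0015167 t/s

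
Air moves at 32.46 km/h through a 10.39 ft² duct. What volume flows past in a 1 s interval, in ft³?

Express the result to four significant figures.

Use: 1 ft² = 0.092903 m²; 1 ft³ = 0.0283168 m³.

307.4 ft³

32.46 km/h × (1/3.6) → 9.01667 m/s
10.39 ft² × 0.092903 → 0.965262 m²
V = v × A × t = 9.01667 m/s × 0.965262 m² × 1 s = 8.70345 m³
8.70345 m³ ÷ (0.0283168 m³/ft³) = 307.36 ft³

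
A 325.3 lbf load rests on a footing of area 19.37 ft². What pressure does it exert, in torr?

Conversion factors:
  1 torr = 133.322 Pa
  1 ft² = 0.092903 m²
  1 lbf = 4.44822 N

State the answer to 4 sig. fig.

6.031 torr

325.3 lbf × 4.44822 → 1447.01 N
19.37 ft² × 0.092903 → 1.79953 m²
P = F / A = 1447.01 N / 1.79953 m² = 804.104 Pa
804.104 Pa ÷ (133.322 Pa/torr) = 6.03129 torr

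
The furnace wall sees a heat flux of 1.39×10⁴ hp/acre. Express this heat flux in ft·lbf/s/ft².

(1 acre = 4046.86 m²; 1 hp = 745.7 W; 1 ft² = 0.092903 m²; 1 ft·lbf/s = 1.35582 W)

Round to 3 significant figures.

176 ft·lbf/s/ft²

1.39×10⁴ hp/acre × 745.7 W/hp ÷ 4046.86 m²/acre = 2561.3 W/m²
2561.3 W/m² ÷ 1.35582 W/ft·lbf/s × 0.092903 m²/ft² = 175.504 ft·lbf/s/ft²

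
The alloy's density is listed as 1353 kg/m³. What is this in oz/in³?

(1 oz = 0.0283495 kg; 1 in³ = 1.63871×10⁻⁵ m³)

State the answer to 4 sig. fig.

1353 kg/m³ is already 1353 kg/m³
1353 kg/m³ ÷ 0.0283495 kg/oz × 1.63871×10⁻⁵ m³/in³ = 0.782086 oz/in³

0.7821 oz/in³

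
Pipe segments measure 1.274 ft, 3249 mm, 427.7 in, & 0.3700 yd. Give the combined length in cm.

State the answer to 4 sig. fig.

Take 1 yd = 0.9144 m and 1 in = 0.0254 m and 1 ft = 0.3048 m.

1484 cm

1.274 ft × 0.3048 = 0.388315 m
3249 mm × 0.001 = 3.249 m
427.7 in × 0.0254 = 10.8636 m
0.3700 yd × 0.9144 = 0.338328 m
Sum: 0.388315 + 3.249 + 10.8636 + 0.338328 = 14.8392 m
In cm: 14.8392 / 0.01 = 1483.92 cm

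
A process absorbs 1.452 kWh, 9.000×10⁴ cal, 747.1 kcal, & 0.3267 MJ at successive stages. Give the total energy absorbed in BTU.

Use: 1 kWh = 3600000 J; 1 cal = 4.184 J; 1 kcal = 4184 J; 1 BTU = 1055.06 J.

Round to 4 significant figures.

8584 BTU

1.452 kWh × 3600000 = 5.2272×10⁶ J
9.000×10⁴ cal × 4.184 = 376560 J
747.1 kcal × 4184 = 3.12587×10⁶ J
0.3267 MJ × 1000000 = 326700 J
Combined: 5.2272×10⁶ + 376560 + 3.12587×10⁶ + 326700 = 9.05633×10⁶ J
In BTU: 9.05633×10⁶ / 1055.06 = 8583.71 BTU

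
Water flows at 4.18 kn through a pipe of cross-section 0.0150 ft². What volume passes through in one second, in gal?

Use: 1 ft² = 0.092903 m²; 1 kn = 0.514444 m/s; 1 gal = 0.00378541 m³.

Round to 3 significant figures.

0.792 gal

4.18 kn × 0.514444 = 2.15038 m/s
0.0150 ft² × 0.092903 = 0.00139354 m²
V = v × A × t = 2.15038 m/s × 0.00139354 m² × 1 s = 0.00299664 m³
0.00299664 m³ ÷ (0.00378541 m³/gal) = 0.791629 gal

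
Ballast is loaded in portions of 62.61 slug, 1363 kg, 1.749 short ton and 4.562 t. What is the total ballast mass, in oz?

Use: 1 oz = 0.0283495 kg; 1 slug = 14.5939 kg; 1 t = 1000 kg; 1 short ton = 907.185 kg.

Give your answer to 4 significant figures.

2.972×10⁵ oz

62.61 slug × 14.5939 → 913.724 kg
1363 kg (already kg)
1.749 short ton × 907.185 → 1586.67 kg
4.562 t × 1000 → 4562 kg
Combined: 913.724 + 1363 + 1586.67 + 4562 = 8425.39 kg
In oz: 8425.39 / 0.0283495 = 297197 oz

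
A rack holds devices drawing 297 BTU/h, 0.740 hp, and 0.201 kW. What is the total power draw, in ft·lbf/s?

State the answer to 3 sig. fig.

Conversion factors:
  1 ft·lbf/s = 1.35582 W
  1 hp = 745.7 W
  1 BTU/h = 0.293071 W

297 BTU/h × 0.293071 = 87.0421 W
0.740 hp × 745.7 = 551.818 W
0.201 kW × 1000 = 201 W
Sum: 87.0421 + 551.818 + 201 = 839.86 W
In ft·lbf/s: 839.86 / 1.35582 = 619.448 ft·lbf/s

619 ft·lbf/s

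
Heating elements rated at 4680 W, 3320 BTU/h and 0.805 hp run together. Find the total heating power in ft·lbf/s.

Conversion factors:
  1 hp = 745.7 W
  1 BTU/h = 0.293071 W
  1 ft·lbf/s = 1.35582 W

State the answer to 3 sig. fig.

4680 W (already W)
3320 BTU/h × 0.293071 = 972.996 W
0.805 hp × 745.7 = 600.289 W
Sum: 4680 + 972.996 + 600.289 = 6253.28 W
In ft·lbf/s: 6253.28 / 1.35582 = 4612.18 ft·lbf/s

4610 ft·lbf/s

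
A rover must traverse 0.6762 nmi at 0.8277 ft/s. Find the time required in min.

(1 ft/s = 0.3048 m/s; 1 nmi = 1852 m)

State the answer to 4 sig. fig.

0.6762 nmi × 1852 = 1252.32 m
0.8277 ft/s × 0.3048 = 0.252283 m/s
t = d / v = 1252.32 m / 0.252283 m/s = 4963.95 s
4963.95 s ÷ (60 s/min) = 82.7325 min

82.73 min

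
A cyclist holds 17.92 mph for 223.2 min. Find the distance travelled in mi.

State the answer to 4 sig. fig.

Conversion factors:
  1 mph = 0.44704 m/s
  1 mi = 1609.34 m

17.92 mph × 0.44704 → 8.01096 m/s
223.2 min × 60 → 13392 s
d = v × t = 8.01096 m/s × 13392 s = 107283 m
107283 m ÷ (1609.34 m/mi) = 66.6627 mi

66.66 mi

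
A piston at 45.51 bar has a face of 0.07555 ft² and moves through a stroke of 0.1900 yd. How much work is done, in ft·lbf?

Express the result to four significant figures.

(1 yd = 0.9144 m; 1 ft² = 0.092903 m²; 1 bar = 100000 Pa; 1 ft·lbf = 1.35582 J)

45.51 bar → 4.551×10⁶ Pa
0.07555 ft² → 0.00701882 m²
F = P × A = 4.551×10⁶ × 0.00701882 = 31942.6 N
0.1900 yd → 0.173736 m
W = F × d = 31942.6 × 0.173736 = 5549.58 J
In ft·lbf: 5549.58 / 1.35582 = 4093.15 ft·lbf

4093 ft·lbf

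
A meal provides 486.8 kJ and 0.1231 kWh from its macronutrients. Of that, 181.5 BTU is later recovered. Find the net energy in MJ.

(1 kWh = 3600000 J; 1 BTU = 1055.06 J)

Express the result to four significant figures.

486.8 kJ × 1000 → 486800 J
0.1231 kWh × 3600000 → 443160 J
181.5 BTU × 1055.06 → 191493 J
Sum: 486800 + 443160 − 191493 = 738467 J
In MJ: 738467 / 1000000 = 0.738467 MJ

0.7385 MJ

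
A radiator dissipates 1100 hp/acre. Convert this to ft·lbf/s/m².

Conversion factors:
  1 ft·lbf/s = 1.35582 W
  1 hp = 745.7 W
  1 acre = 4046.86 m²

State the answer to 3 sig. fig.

149 ft·lbf/s/m²

1100 hp/acre × 745.7 W/hp ÷ 4046.86 m²/acre = 202.693 W/m²
202.693 W/m² ÷ 1.35582 W/ft·lbf/s = 149.498 ft·lbf/s/m²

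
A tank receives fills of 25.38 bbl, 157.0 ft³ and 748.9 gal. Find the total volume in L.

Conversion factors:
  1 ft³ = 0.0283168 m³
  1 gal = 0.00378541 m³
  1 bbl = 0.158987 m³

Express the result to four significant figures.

1.132×10⁴ L

25.38 bbl × 0.158987 → 4.03509 m³
157.0 ft³ × 0.0283168 → 4.44574 m³
748.9 gal × 0.00378541 → 2.83489 m³
Sum: 4.03509 + 4.44574 + 2.83489 = 11.3157 m³
In L: 11.3157 / 0.001 = 11315.7 L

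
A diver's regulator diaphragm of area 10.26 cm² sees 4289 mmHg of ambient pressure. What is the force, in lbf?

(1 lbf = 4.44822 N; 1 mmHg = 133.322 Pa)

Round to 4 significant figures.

4289 mmHg × 133.322 → 571818 Pa
10.26 cm² × 0.0001 → 0.001026 m²
F = P × A = 571818 Pa × 0.001026 m² = 586.685 N
586.685 N ÷ (4.44822 N/lbf) = 131.892 lbf

131.9 lbf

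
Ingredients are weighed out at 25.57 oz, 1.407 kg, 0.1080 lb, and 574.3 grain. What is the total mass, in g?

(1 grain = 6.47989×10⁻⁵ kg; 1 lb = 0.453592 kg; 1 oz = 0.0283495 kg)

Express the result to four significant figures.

2218 g

25.57 oz × 0.0283495 = 0.724897 kg
1.407 kg (already kg)
0.1080 lb × 0.453592 = 0.0489879 kg
574.3 grain × 6.47989×10⁻⁵ = 0.037214 kg
Sum: 0.724897 + 1.407 + 0.0489879 + 0.037214 = 2.2181 kg
In g: 2.2181 / 0.001 = 2218.1 g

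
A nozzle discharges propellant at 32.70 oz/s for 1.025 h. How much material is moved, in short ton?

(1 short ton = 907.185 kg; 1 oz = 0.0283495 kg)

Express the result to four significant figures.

32.70 oz/s → 0.927029 kg/s
1.025 h → 3690 s
m = ṁ × t = 0.927029 × 3690 = 3420.74 kg
In short ton: 3420.74 / 907.185 = 3.77072 short ton

3.771 short ton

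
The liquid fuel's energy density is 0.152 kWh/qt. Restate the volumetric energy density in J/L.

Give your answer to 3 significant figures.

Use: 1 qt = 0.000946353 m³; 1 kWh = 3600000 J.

5.78×10⁵ J/L

0.152 kWh/qt × 3600000 J/kWh ÷ 0.000946353 m³/qt = 5.7822×10⁸ J/m³
5.7822×10⁸ J/m³ × 0.001 m³/L = 578220 J/L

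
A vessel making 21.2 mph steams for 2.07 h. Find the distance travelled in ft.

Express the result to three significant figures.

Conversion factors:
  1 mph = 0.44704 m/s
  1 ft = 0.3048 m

21.2 mph × 0.44704 → 9.47725 m/s
2.07 h × 3600 → 7452 s
d = v × t = 9.47725 m/s × 7452 s = 70624.5 m
70624.5 m ÷ (0.3048 m/ft) = 231708 ft

2.32×10⁵ ft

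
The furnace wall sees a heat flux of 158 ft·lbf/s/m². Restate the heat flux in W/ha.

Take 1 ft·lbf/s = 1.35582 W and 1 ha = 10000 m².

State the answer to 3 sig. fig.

158 ft·lbf/s/m² × 1.35582 W/ft·lbf/s = 214.22 W/m²
214.22 W/m² × 10000 m²/ha = 2.1422×10⁶ W/ha

2.14×10⁶ W/ha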